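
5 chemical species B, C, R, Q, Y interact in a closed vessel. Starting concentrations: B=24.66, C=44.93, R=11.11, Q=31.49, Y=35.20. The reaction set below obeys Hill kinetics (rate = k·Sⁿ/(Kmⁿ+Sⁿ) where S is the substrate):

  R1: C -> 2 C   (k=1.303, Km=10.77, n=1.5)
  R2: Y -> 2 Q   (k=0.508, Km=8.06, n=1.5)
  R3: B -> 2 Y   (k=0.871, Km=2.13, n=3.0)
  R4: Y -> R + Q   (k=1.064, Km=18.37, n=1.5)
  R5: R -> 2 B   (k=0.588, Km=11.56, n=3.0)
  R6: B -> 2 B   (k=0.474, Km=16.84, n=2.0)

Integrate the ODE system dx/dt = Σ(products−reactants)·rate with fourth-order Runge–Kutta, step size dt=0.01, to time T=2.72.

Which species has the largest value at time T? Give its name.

Dominant species at T: C

RK4 with dt=0.01: 272 steps to T=2.72. Trajectory (selected grid times):
t=0.00: B=24.66 C=44.93 R=11.11 Q=31.49 Y=35.20
t=0.30: B=24.66 C=45.28 R=11.26 Q=32.00 Y=35.35
t=0.60: B=24.67 C=45.63 R=11.41 Q=32.50 Y=35.51
t=0.91: B=24.68 C=45.99 R=11.56 Q=33.03 Y=35.66
t=1.21: B=24.70 C=46.34 R=11.70 Q=33.54 Y=35.81
t=1.51: B=24.71 C=46.70 R=11.84 Q=34.05 Y=35.96
t=1.81: B=24.73 C=47.05 R=11.98 Q=34.56 Y=36.11
t=2.12: B=24.76 C=47.41 R=12.13 Q=35.08 Y=36.27
t=2.42: B=24.78 C=47.77 R=12.27 Q=35.59 Y=36.42
t=2.72: B=24.81 C=48.12 R=12.41 Q=36.11 Y=36.57
At T=2.72: B=24.81 C=48.12 R=12.41 Q=36.11 Y=36.57; the largest is C.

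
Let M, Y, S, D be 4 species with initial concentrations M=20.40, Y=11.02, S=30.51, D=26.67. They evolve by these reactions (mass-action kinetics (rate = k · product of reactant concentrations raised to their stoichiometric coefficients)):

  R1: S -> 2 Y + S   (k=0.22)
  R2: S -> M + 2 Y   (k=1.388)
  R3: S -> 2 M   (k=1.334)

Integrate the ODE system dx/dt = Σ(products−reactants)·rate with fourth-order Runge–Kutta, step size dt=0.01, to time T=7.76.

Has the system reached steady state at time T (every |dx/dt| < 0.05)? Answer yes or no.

RK4 with dt=0.01: 776 steps to T=7.76. Trajectory (selected grid times):
t=0.00: M=20.40 Y=11.02 S=30.51 D=26.67
t=0.86: M=61.49 Y=43.60 S=2.94 D=26.67
t=1.72: M=65.44 Y=46.73 S=0.28 D=26.67
t=2.59: M=65.82 Y=47.04 S=0.03 D=26.67
t=3.45: M=65.86 Y=47.06 S=0.00 D=26.67
t=4.31: M=65.86 Y=47.07 S=0.00 D=26.67
t=5.17: M=65.86 Y=47.07 S=0.00 D=26.67
t=6.04: M=65.86 Y=47.07 S=0.00 D=26.67
t=6.90: M=65.86 Y=47.07 S=0.00 D=26.67
t=7.76: M=65.86 Y=47.07 S=0.00 D=26.67
Rates at T: R1=0.0000, R2=0.0000, R3=0.0000
dx/dt at T (Σ net stoichiometry × rate): M=+0.0000, Y=+0.0000, S=-0.0000, D=+0.0000
Largest |dx/dt| is |+0.0000| (M) < 0.05 → steady.

Steady state at T: yes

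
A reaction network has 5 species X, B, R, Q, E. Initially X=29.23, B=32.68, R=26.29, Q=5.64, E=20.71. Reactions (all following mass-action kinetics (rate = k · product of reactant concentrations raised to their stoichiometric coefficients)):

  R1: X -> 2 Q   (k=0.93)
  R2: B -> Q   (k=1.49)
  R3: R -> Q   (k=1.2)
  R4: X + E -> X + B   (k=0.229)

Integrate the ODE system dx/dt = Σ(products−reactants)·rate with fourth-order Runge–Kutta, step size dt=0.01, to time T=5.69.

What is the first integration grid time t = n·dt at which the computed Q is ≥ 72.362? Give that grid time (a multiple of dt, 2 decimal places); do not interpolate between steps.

RK4 with dt=0.01: 569 steps to T=5.69. Trajectory (selected grid times):
t=0.00: X=29.23 B=32.68 R=26.29 Q=5.64 E=20.71
t=0.59: X=16.89 B=23.89 R=12.95 Q=72.17 E=0.99
t=0.60: X=16.73 B=23.58 R=12.80 Q=72.99 E=0.95
t=0.63: X=16.27 B=22.65 R=12.34 Q=75.40 E=0.85
t=1.26: X=9.06 B=9.24 R=5.80 Q=110.49 E=0.14
t=1.90: X=4.99 B=3.61 R=2.69 Q=127.44 E=0.05
t=2.53: X=2.78 B=1.43 R=1.26 Q=135.50 E=0.03
t=3.16: X=1.55 B=0.56 R=0.59 Q=139.51 E=0.02
t=3.79: X=0.86 B=0.22 R=0.28 Q=141.54 E=0.02
t=4.43: X=0.47 B=0.09 R=0.13 Q=142.60 E=0.02
t=5.06: X=0.26 B=0.03 R=0.06 Q=143.14 E=0.02
t=5.69: X=0.15 B=0.01 R=0.03 Q=143.43 E=0.02
Q(0.59)=72.171 < 72.362 but Q(0.60)=72.991 ≥ 72.362, so the first grid time is t=0.60.

Threshold first reached at t = 0.60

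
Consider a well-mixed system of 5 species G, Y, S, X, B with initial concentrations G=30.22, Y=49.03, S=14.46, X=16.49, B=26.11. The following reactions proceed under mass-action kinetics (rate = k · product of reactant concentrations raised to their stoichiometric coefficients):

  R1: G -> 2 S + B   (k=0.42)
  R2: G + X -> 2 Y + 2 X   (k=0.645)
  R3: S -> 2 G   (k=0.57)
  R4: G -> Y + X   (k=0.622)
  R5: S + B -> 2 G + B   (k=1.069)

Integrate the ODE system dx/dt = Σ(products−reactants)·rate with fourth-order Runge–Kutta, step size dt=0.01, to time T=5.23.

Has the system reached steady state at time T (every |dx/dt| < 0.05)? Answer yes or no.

RK4 with dt=0.01: 523 steps to T=5.23. Trajectory (selected grid times):
t=0.00: G=30.22 Y=49.03 S=14.46 X=16.49 B=26.11
t=0.58: G=0.00 Y=171.77 S=0.00 X=78.59 B=27.10
t=1.16: G=0.00 Y=171.77 S=0.00 X=78.59 B=27.10
t=1.74: G=0.00 Y=171.77 S=0.00 X=78.59 B=27.10
t=2.32: G=0.00 Y=171.77 S=0.00 X=78.59 B=27.10
t=2.91: G=0.00 Y=171.77 S=0.00 X=78.59 B=27.10
t=3.49: G=0.00 Y=171.77 S=0.00 X=78.59 B=27.10
t=4.07: G=0.00 Y=171.77 S=0.00 X=78.59 B=27.10
t=4.65: G=0.00 Y=171.77 S=0.00 X=78.59 B=27.10
t=5.23: G=0.00 Y=171.77 S=0.00 X=78.59 B=27.10
Rates at T: R1=0.0000, R2=0.0000, R3=0.0000, R4=0.0000, R5=0.0000
dx/dt at T (Σ net stoichiometry × rate): G=-0.0000, Y=+0.0000, S=-0.0000, X=+0.0000, B=+0.0000
Largest |dx/dt| is |+0.0000| (Y) < 0.05 → steady.

Steady state at T: yes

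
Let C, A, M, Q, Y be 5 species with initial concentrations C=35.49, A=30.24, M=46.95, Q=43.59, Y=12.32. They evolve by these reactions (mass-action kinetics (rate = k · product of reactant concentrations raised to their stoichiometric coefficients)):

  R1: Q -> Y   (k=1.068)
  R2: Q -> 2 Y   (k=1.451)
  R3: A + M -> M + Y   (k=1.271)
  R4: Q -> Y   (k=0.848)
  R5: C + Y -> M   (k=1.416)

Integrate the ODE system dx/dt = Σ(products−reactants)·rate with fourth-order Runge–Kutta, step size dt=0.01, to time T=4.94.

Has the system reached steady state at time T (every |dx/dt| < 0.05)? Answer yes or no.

Steady state at T: yes

RK4 with dt=0.01: 494 steps to T=4.94. Trajectory (selected grid times):
t=0.00: C=35.49 A=30.24 M=46.95 Q=43.59 Y=12.32
t=0.55: C=0.00 A=0.00 M=82.44 Q=6.84 Y=59.66
t=1.10: C=0.00 A=0.00 M=82.44 Q=1.07 Y=67.91
t=1.65: C=0.00 A=0.00 M=82.44 Q=0.17 Y=69.20
t=2.20: C=0.00 A=0.00 M=82.44 Q=0.03 Y=69.41
t=2.74: C=0.00 A=0.00 M=82.44 Q=0.00 Y=69.44
t=3.29: C=0.00 A=0.00 M=82.44 Q=0.00 Y=69.44
t=3.84: C=0.00 A=0.00 M=82.44 Q=0.00 Y=69.44
t=4.39: C=0.00 A=0.00 M=82.44 Q=0.00 Y=69.44
t=4.94: C=0.00 A=0.00 M=82.44 Q=0.00 Y=69.44
Rates at T: R1=0.0000, R2=0.0000, R3=0.0000, R4=0.0000, R5=0.0000
dx/dt at T (Σ net stoichiometry × rate): C=-0.0000, A=-0.0000, M=+0.0000, Q=-0.0000, Y=+0.0000
Largest |dx/dt| is |+0.0000| (Y) < 0.05 → steady.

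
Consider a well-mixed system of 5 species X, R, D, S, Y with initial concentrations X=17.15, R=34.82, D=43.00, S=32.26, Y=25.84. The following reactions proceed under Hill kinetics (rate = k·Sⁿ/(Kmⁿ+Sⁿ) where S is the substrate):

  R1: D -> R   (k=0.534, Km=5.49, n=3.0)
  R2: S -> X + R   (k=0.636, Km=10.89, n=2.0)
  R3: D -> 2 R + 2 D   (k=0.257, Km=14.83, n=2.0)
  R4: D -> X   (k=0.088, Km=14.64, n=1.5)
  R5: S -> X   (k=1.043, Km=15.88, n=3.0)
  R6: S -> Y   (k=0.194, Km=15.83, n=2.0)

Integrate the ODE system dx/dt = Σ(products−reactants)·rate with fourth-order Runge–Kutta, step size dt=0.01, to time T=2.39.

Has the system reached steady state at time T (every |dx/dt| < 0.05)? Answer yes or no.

Steady state at T: no

RK4 with dt=0.01: 239 steps to T=2.39. Trajectory (selected grid times):
t=0.00: X=17.15 R=34.82 D=43.00 S=32.26 Y=25.84
t=0.27: X=17.57 R=35.24 D=42.90 S=31.81 Y=25.88
t=0.53: X=17.98 R=35.65 D=42.80 S=31.38 Y=25.92
t=0.80: X=18.40 R=36.07 D=42.70 S=30.94 Y=25.96
t=1.06: X=18.81 R=36.47 D=42.60 S=30.52 Y=26.00
t=1.33: X=19.23 R=36.89 D=42.50 S=30.08 Y=26.05
t=1.59: X=19.63 R=37.30 D=42.40 S=29.66 Y=26.08
t=1.86: X=20.04 R=37.71 D=42.30 S=29.22 Y=26.13
t=2.12: X=20.44 R=38.12 D=42.20 S=28.80 Y=26.16
t=2.39: X=20.85 R=38.53 D=42.10 S=28.37 Y=26.20
Rates at T: R1=0.5328, R2=0.5543, R3=0.2286, R4=0.0730, R5=0.8874, R6=0.1479
dx/dt at T (Σ net stoichiometry × rate): X=+1.5148, R=+1.5444, D=-0.3772, S=-1.5897, Y=+0.1479
Largest |dx/dt| is |-1.5897| (S) ≥ 0.05 → not steady.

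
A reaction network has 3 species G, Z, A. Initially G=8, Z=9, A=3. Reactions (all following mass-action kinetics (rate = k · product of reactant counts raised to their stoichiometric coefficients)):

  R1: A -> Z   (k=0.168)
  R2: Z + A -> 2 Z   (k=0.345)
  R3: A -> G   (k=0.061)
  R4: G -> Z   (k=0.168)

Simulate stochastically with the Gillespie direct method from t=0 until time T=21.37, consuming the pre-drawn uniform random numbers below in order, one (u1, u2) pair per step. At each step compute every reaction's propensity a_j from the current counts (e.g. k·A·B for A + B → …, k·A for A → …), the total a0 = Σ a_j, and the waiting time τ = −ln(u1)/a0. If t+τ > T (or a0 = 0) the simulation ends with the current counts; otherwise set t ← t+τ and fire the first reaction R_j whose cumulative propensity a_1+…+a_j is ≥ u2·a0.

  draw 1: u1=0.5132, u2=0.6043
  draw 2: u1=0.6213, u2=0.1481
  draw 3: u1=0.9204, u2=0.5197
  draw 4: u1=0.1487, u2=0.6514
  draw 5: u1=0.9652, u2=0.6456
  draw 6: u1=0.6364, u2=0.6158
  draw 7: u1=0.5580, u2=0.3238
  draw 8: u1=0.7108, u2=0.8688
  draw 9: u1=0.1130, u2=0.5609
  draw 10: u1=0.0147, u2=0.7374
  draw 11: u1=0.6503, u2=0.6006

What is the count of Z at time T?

Z at T = 19

t=0.000: G=8 Z=9 A=3
Draw 1: a1=0.504, a2=9.315, a3=0.183, a4=1.344, a0=11.346; τ=−ln(0.5132)/11.346=0.059 → t=0.059; u2·a0=0.6043·11.346=6.856; a1=0.504 < 6.856 ≤ a1+a2=9.819 → R2 fires; G=8 Z=10 A=2
Draw 2: a1=0.336, a2=6.900, a3=0.122, a4=1.344, a0=8.702; τ=−ln(0.6213)/8.702=0.055 → t=0.113; u2·a0=0.1481·8.702=1.289; a1=0.336 < 1.289 ≤ a1+a2=7.236 → R2 fires; G=8 Z=11 A=1
Draw 3: a1=0.168, a2=3.795, a3=0.061, a4=1.344, a0=5.368; τ=−ln(0.9204)/5.368=0.015 → t=0.129; u2·a0=0.5197·5.368=2.790; a1=0.168 < 2.790 ≤ a1+a2=3.963 → R2 fires; G=8 Z=12 A=0
Draw 4: a1=0.000, a2=0.000, a3=0.000, a4=1.344, a0=1.344; τ=−ln(0.1487)/1.344=1.418 → t=1.547; u2·a0=0.6514·1.344=0.875; a1+…+a3=0.000 < 0.875 ≤ a1+…+a4=1.344 → R4 fires; G=7 Z=13 A=0
Draw 5: a1=0.000, a2=0.000, a3=0.000, a4=1.176, a0=1.176; τ=−ln(0.9652)/1.176=0.030 → t=1.577; u2·a0=0.6456·1.176=0.759; a1+…+a3=0.000 < 0.759 ≤ a1+…+a4=1.176 → R4 fires; G=6 Z=14 A=0
Draw 6: a1=0.000, a2=0.000, a3=0.000, a4=1.008, a0=1.008; τ=−ln(0.6364)/1.008=0.448 → t=2.025; u2·a0=0.6158·1.008=0.621; a1+…+a3=0.000 < 0.621 ≤ a1+…+a4=1.008 → R4 fires; G=5 Z=15 A=0
Draw 7: a1=0.000, a2=0.000, a3=0.000, a4=0.840, a0=0.840; τ=−ln(0.5580)/0.840=0.695 → t=2.720; u2·a0=0.3238·0.840=0.272; a1+…+a3=0.000 < 0.272 ≤ a1+…+a4=0.840 → R4 fires; G=4 Z=16 A=0
Draw 8: a1=0.000, a2=0.000, a3=0.000, a4=0.672, a0=0.672; τ=−ln(0.7108)/0.672=0.508 → t=3.228; u2·a0=0.8688·0.672=0.584; a1+…+a3=0.000 < 0.584 ≤ a1+…+a4=0.672 → R4 fires; G=3 Z=17 A=0
Draw 9: a1=0.000, a2=0.000, a3=0.000, a4=0.504, a0=0.504; τ=−ln(0.1130)/0.504=4.326 → t=7.554; u2·a0=0.5609·0.504=0.283; a1+…+a3=0.000 < 0.283 ≤ a1+…+a4=0.504 → R4 fires; G=2 Z=18 A=0
Draw 10: a1=0.000, a2=0.000, a3=0.000, a4=0.336, a0=0.336; τ=−ln(0.0147)/0.336=12.559 → t=20.113; u2·a0=0.7374·0.336=0.248; a1+…+a3=0.000 < 0.248 ≤ a1+…+a4=0.336 → R4 fires; G=1 Z=19 A=0
Draw 11: a1=0.000, a2=0.000, a3=0.000, a4=0.168, a0=0.168; τ=−ln(0.6503)/0.168=2.561 → t=22.675 > T=21.37: stop.
Read off Z at T=21.37: 19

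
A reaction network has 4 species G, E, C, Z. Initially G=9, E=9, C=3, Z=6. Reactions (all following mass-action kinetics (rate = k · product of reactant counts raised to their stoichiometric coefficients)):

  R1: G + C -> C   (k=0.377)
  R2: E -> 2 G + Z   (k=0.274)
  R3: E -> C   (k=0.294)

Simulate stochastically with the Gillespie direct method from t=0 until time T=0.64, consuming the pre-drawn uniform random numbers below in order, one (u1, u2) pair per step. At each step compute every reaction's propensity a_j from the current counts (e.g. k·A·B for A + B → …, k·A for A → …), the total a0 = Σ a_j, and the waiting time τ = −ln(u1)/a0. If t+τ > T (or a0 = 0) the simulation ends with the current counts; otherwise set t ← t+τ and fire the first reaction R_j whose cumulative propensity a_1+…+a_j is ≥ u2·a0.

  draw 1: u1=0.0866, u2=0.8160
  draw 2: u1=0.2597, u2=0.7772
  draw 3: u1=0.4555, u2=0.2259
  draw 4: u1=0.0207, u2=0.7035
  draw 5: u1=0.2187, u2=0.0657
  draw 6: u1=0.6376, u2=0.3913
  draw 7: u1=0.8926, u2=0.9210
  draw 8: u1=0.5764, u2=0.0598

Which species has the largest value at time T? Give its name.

t=0.000: G=9 E=9 C=3 Z=6
Draw 1: a1=10.179, a2=2.466, a3=2.646, a0=15.291; τ=−ln(0.0866)/15.291=0.160 → t=0.160; u2·a0=0.8160·15.291=12.477; a1=10.179 < 12.477 ≤ a1+a2=12.645 → R2 fires; G=11 E=8 C=3 Z=7
Draw 2: a1=12.441, a2=2.192, a3=2.352, a0=16.985; τ=−ln(0.2597)/16.985=0.079 → t=0.239; u2·a0=0.7772·16.985=13.201; a1=12.441 < 13.201 ≤ a1+a2=14.633 → R2 fires; G=13 E=7 C=3 Z=8
Draw 3: a1=14.703, a2=1.918, a3=2.058, a0=18.679; τ=−ln(0.4555)/18.679=0.042 → t=0.281; u2·a0=0.2259·18.679=4.220 ≤ a1=14.703 → R1 fires; G=12 E=7 C=3 Z=8
Draw 4: a1=13.572, a2=1.918, a3=2.058, a0=17.548; τ=−ln(0.0207)/17.548=0.221 → t=0.502; u2·a0=0.7035·17.548=12.345 ≤ a1=13.572 → R1 fires; G=11 E=7 C=3 Z=8
Draw 5: a1=12.441, a2=1.918, a3=2.058, a0=16.417; τ=−ln(0.2187)/16.417=0.093 → t=0.595; u2·a0=0.0657·16.417=1.079 ≤ a1=12.441 → R1 fires; G=10 E=7 C=3 Z=8
Draw 6: a1=11.310, a2=1.918, a3=2.058, a0=15.286; τ=−ln(0.6376)/15.286=0.029 → t=0.624; u2·a0=0.3913·15.286=5.981 ≤ a1=11.310 → R1 fires; G=9 E=7 C=3 Z=8
Draw 7: a1=10.179, a2=1.918, a3=2.058, a0=14.155; τ=−ln(0.8926)/14.155=0.008 → t=0.633; u2·a0=0.9210·14.155=13.037; a1+a2=12.097 < 13.037 ≤ a1+…+a3=14.155 → R3 fires; G=9 E=6 C=4 Z=8
Draw 8: a1=13.572, a2=1.644, a3=1.764, a0=16.980; τ=−ln(0.5764)/16.980=0.032 → t=0.665 > T=0.64: stop.
At T=0.64: G=9 E=6 C=4 Z=8; the largest is G.

Dominant species at T: G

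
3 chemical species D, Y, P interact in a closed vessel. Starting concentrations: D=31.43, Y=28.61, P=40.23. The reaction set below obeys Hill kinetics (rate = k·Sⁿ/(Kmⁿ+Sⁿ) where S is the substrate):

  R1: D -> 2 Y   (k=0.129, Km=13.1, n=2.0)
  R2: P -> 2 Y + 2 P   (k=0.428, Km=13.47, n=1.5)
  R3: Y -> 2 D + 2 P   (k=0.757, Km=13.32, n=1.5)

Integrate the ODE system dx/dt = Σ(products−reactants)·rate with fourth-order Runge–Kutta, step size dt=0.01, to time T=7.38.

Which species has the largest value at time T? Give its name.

Dominant species at T: P

RK4 with dt=0.01: 738 steps to T=7.38. Trajectory (selected grid times):
t=0.00: D=31.43 Y=28.61 P=40.23
t=0.82: D=32.28 Y=28.91 P=41.47
t=1.64: D=33.14 Y=29.21 P=42.71
t=2.46: D=34.00 Y=29.52 P=43.96
t=3.28: D=34.86 Y=29.83 P=45.22
t=4.10: D=35.73 Y=30.14 P=46.48
t=4.92: D=36.59 Y=30.46 P=47.75
t=5.74: D=37.46 Y=30.77 P=49.02
t=6.56: D=38.34 Y=31.09 P=50.29
t=7.38: D=39.21 Y=31.42 P=51.57
At T=7.38: D=39.21 Y=31.42 P=51.57; the largest is P.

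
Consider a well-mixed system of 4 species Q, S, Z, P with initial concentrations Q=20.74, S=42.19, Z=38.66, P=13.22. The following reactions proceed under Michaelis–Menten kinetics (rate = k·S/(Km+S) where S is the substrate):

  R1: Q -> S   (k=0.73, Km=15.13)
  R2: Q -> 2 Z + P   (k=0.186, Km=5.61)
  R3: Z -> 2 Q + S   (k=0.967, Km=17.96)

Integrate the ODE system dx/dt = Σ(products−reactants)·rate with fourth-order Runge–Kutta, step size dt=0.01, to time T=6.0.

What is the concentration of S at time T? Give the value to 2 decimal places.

RK4 with dt=0.01: 600 steps to T=6.0. Trajectory (selected grid times):
t=0.00: Q=20.74 S=42.19 Z=38.66 P=13.22
t=0.67: Q=21.24 S=42.92 Z=38.41 P=13.32
t=1.33: Q=21.73 S=43.63 Z=38.17 P=13.42
t=2.00: Q=22.22 S=44.36 Z=37.93 P=13.51
t=2.67: Q=22.71 S=45.09 Z=37.69 P=13.61
t=3.33: Q=23.18 S=45.82 Z=37.46 P=13.71
t=4.00: Q=23.66 S=46.55 Z=37.22 P=13.81
t=4.67: Q=24.13 S=47.29 Z=36.99 P=13.91
t=5.33: Q=24.59 S=48.01 Z=36.76 P=14.01
t=6.00: Q=25.06 S=48.75 Z=36.53 P=14.12
Read off S at T=6.0: 48.75

S at T = 48.75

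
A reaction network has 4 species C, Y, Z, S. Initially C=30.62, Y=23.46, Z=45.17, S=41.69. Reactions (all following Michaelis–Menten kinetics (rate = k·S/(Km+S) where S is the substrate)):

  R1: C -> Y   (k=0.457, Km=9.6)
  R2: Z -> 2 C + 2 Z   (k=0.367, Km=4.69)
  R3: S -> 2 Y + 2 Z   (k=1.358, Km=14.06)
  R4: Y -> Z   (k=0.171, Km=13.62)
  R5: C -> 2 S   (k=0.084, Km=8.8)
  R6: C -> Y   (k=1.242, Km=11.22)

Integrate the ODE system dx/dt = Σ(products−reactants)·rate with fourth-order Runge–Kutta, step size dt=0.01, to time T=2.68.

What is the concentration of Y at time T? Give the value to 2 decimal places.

Y at T = 31.90

RK4 with dt=0.01: 268 steps to T=2.68. Trajectory (selected grid times):
t=0.00: C=30.62 Y=23.46 Z=45.17 S=41.69
t=0.30: C=30.42 Y=24.41 Z=45.91 S=41.42
t=0.60: C=30.23 Y=25.36 Z=46.65 S=41.16
t=0.89: C=30.04 Y=26.28 Z=47.37 S=40.90
t=1.19: C=29.85 Y=27.23 Z=48.11 S=40.64
t=1.49: C=29.65 Y=28.17 Z=48.85 S=40.38
t=1.79: C=29.46 Y=29.11 Z=49.59 S=40.11
t=2.08: C=29.28 Y=30.02 Z=50.30 S=39.86
t=2.38: C=29.09 Y=30.96 Z=51.04 S=39.60
t=2.68: C=28.90 Y=31.90 Z=51.78 S=39.34
Read off Y at T=2.68: 31.90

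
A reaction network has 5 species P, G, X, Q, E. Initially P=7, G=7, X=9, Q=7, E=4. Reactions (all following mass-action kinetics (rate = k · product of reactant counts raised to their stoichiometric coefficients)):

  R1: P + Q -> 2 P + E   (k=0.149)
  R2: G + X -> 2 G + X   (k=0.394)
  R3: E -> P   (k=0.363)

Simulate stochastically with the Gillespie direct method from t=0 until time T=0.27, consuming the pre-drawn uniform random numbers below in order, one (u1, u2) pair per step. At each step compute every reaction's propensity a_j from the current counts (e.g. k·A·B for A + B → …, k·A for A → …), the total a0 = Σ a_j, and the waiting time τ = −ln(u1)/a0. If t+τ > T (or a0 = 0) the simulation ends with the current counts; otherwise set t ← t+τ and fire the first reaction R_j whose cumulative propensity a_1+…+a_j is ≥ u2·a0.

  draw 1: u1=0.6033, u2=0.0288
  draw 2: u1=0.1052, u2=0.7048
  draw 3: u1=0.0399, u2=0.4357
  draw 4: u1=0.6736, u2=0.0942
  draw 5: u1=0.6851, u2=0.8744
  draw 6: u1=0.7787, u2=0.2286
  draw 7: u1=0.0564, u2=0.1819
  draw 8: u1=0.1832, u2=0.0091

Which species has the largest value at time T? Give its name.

t=0.000: P=7 G=7 X=9 Q=7 E=4
Draw 1: a1=7.301, a2=24.822, a3=1.452, a0=33.575; τ=−ln(0.6033)/33.575=0.015 → t=0.015; u2·a0=0.0288·33.575=0.967 ≤ a1=7.301 → R1 fires; P=8 G=7 X=9 Q=6 E=5
Draw 2: a1=7.152, a2=24.822, a3=1.815, a0=33.789; τ=−ln(0.1052)/33.789=0.067 → t=0.082; u2·a0=0.7048·33.789=23.814; a1=7.152 < 23.814 ≤ a1+a2=31.974 → R2 fires; P=8 G=8 X=9 Q=6 E=5
Draw 3: a1=7.152, a2=28.368, a3=1.815, a0=37.335; τ=−ln(0.0399)/37.335=0.086 → t=0.168; u2·a0=0.4357·37.335=16.267; a1=7.152 < 16.267 ≤ a1+a2=35.520 → R2 fires; P=8 G=9 X=9 Q=6 E=5
Draw 4: a1=7.152, a2=31.914, a3=1.815, a0=40.881; τ=−ln(0.6736)/40.881=0.010 → t=0.178; u2·a0=0.0942·40.881=3.851 ≤ a1=7.152 → R1 fires; P=9 G=9 X=9 Q=5 E=6
Draw 5: a1=6.705, a2=31.914, a3=2.178, a0=40.797; τ=−ln(0.6851)/40.797=0.009 → t=0.187; u2·a0=0.8744·40.797=35.673; a1=6.705 < 35.673 ≤ a1+a2=38.619 → R2 fires; P=9 G=10 X=9 Q=5 E=6
Draw 6: a1=6.705, a2=35.460, a3=2.178, a0=44.343; τ=−ln(0.7787)/44.343=0.006 → t=0.193; u2·a0=0.2286·44.343=10.137; a1=6.705 < 10.137 ≤ a1+a2=42.165 → R2 fires; P=9 G=11 X=9 Q=5 E=6
Draw 7: a1=6.705, a2=39.006, a3=2.178, a0=47.889; τ=−ln(0.0564)/47.889=0.060 → t=0.253; u2·a0=0.1819·47.889=8.711; a1=6.705 < 8.711 ≤ a1+a2=45.711 → R2 fires; P=9 G=12 X=9 Q=5 E=6
Draw 8: a1=6.705, a2=42.552, a3=2.178, a0=51.435; τ=−ln(0.1832)/51.435=0.033 → t=0.286 > T=0.27: stop.
At T=0.27: P=9 G=12 X=9 Q=5 E=6; the largest is G.

Dominant species at T: G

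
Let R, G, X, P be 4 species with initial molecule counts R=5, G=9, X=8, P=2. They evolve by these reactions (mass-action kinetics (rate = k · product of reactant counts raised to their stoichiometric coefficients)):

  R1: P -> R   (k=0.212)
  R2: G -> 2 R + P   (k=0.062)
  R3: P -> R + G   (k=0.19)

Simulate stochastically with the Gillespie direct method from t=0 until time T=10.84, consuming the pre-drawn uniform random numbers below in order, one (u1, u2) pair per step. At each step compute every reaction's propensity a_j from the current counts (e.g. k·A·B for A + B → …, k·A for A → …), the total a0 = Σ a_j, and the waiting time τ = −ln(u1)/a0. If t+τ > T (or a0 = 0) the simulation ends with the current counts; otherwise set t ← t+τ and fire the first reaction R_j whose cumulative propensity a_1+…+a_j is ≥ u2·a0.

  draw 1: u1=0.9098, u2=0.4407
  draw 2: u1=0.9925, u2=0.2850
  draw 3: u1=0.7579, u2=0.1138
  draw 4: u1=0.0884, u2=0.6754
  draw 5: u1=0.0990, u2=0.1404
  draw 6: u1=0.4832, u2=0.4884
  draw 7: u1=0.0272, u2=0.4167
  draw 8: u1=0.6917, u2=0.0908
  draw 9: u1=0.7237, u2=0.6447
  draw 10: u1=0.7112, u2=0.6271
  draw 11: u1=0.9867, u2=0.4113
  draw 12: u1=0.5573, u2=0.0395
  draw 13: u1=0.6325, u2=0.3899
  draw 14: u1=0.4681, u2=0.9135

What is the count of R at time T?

t=0.000: R=5 G=9 X=8 P=2
Draw 1: a1=0.424, a2=0.558, a3=0.380, a0=1.362; τ=−ln(0.9098)/1.362=0.069 → t=0.069; u2·a0=0.4407·1.362=0.600; a1=0.424 < 0.600 ≤ a1+a2=0.982 → R2 fires; R=7 G=8 X=8 P=3
Draw 2: a1=0.636, a2=0.496, a3=0.570, a0=1.702; τ=−ln(0.9925)/1.702=0.004 → t=0.074; u2·a0=0.2850·1.702=0.485 ≤ a1=0.636 → R1 fires; R=8 G=8 X=8 P=2
Draw 3: a1=0.424, a2=0.496, a3=0.380, a0=1.300; τ=−ln(0.7579)/1.300=0.213 → t=0.287; u2·a0=0.1138·1.300=0.148 ≤ a1=0.424 → R1 fires; R=9 G=8 X=8 P=1
Draw 4: a1=0.212, a2=0.496, a3=0.190, a0=0.898; τ=−ln(0.0884)/0.898=2.701 → t=2.988; u2·a0=0.6754·0.898=0.607; a1=0.212 < 0.607 ≤ a1+a2=0.708 → R2 fires; R=11 G=7 X=8 P=2
Draw 5: a1=0.424, a2=0.434, a3=0.380, a0=1.238; τ=−ln(0.0990)/1.238=1.868 → t=4.857; u2·a0=0.1404·1.238=0.174 ≤ a1=0.424 → R1 fires; R=12 G=7 X=8 P=1
Draw 6: a1=0.212, a2=0.434, a3=0.190, a0=0.836; τ=−ln(0.4832)/0.836=0.870 → t=5.727; u2·a0=0.4884·0.836=0.408; a1=0.212 < 0.408 ≤ a1+a2=0.646 → R2 fires; R=14 G=6 X=8 P=2
Draw 7: a1=0.424, a2=0.372, a3=0.380, a0=1.176; τ=−ln(0.0272)/1.176=3.065 → t=8.792; u2·a0=0.4167·1.176=0.490; a1=0.424 < 0.490 ≤ a1+a2=0.796 → R2 fires; R=16 G=5 X=8 P=3
Draw 8: a1=0.636, a2=0.310, a3=0.570, a0=1.516; τ=−ln(0.6917)/1.516=0.243 → t=9.035; u2·a0=0.0908·1.516=0.138 ≤ a1=0.636 → R1 fires; R=17 G=5 X=8 P=2
Draw 9: a1=0.424, a2=0.310, a3=0.380, a0=1.114; τ=−ln(0.7237)/1.114=0.290 → t=9.325; u2·a0=0.6447·1.114=0.718; a1=0.424 < 0.718 ≤ a1+a2=0.734 → R2 fires; R=19 G=4 X=8 P=3
Draw 10: a1=0.636, a2=0.248, a3=0.570, a0=1.454; τ=−ln(0.7112)/1.454=0.234 → t=9.559; u2·a0=0.6271·1.454=0.912; a1+a2=0.884 < 0.912 ≤ a1+…+a3=1.454 → R3 fires; R=20 G=5 X=8 P=2
Draw 11: a1=0.424, a2=0.310, a3=0.380, a0=1.114; τ=−ln(0.9867)/1.114=0.012 → t=9.571; u2·a0=0.4113·1.114=0.458; a1=0.424 < 0.458 ≤ a1+a2=0.734 → R2 fires; R=22 G=4 X=8 P=3
Draw 12: a1=0.636, a2=0.248, a3=0.570, a0=1.454; τ=−ln(0.5573)/1.454=0.402 → t=9.974; u2·a0=0.0395·1.454=0.057 ≤ a1=0.636 → R1 fires; R=23 G=4 X=8 P=2
Draw 13: a1=0.424, a2=0.248, a3=0.380, a0=1.052; τ=−ln(0.6325)/1.052=0.435 → t=10.409; u2·a0=0.3899·1.052=0.410 ≤ a1=0.424 → R1 fires; R=24 G=4 X=8 P=1
Draw 14: a1=0.212, a2=0.248, a3=0.190, a0=0.650; τ=−ln(0.4681)/0.650=1.168 → t=11.577 > T=10.84: stop.
Read off R at T=10.84: 24

R at T = 24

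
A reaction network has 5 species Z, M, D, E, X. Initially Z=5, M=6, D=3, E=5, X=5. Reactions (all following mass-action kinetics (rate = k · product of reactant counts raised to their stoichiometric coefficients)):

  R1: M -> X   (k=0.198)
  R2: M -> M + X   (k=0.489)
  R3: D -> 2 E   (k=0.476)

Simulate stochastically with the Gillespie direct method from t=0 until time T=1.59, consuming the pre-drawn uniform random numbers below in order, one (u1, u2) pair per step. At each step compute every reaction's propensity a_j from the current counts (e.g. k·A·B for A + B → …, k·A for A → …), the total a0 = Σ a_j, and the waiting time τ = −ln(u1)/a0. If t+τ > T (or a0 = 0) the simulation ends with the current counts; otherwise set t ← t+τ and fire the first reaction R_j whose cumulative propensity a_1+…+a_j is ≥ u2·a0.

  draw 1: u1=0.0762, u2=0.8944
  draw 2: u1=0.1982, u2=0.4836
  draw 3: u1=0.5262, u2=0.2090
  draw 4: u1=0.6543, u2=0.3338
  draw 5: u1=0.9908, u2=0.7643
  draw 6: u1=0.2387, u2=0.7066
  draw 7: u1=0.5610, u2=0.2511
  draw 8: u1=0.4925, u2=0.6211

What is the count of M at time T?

M at T = 5

t=0.000: Z=5 M=6 D=3 E=5 X=5
Draw 1: a1=1.188, a2=2.934, a3=1.428, a0=5.550; τ=−ln(0.0762)/5.550=0.464 → t=0.464; u2·a0=0.8944·5.550=4.964; a1+a2=4.122 < 4.964 ≤ a1+…+a3=5.550 → R3 fires; Z=5 M=6 D=2 E=7 X=5
Draw 2: a1=1.188, a2=2.934, a3=0.952, a0=5.074; τ=−ln(0.1982)/5.074=0.319 → t=0.783; u2·a0=0.4836·5.074=2.454; a1=1.188 < 2.454 ≤ a1+a2=4.122 → R2 fires; Z=5 M=6 D=2 E=7 X=6
Draw 3: a1=1.188, a2=2.934, a3=0.952, a0=5.074; τ=−ln(0.5262)/5.074=0.127 → t=0.909; u2·a0=0.2090·5.074=1.060 ≤ a1=1.188 → R1 fires; Z=5 M=5 D=2 E=7 X=7
Draw 4: a1=0.990, a2=2.445, a3=0.952, a0=4.387; τ=−ln(0.6543)/4.387=0.097 → t=1.006; u2·a0=0.3338·4.387=1.464; a1=0.990 < 1.464 ≤ a1+a2=3.435 → R2 fires; Z=5 M=5 D=2 E=7 X=8
Draw 5: a1=0.990, a2=2.445, a3=0.952, a0=4.387; τ=−ln(0.9908)/4.387=0.002 → t=1.008; u2·a0=0.7643·4.387=3.353; a1=0.990 < 3.353 ≤ a1+a2=3.435 → R2 fires; Z=5 M=5 D=2 E=7 X=9
Draw 6: a1=0.990, a2=2.445, a3=0.952, a0=4.387; τ=−ln(0.2387)/4.387=0.327 → t=1.335; u2·a0=0.7066·4.387=3.100; a1=0.990 < 3.100 ≤ a1+a2=3.435 → R2 fires; Z=5 M=5 D=2 E=7 X=10
Draw 7: a1=0.990, a2=2.445, a3=0.952, a0=4.387; τ=−ln(0.5610)/4.387=0.132 → t=1.466; u2·a0=0.2511·4.387=1.102; a1=0.990 < 1.102 ≤ a1+a2=3.435 → R2 fires; Z=5 M=5 D=2 E=7 X=11
Draw 8: a1=0.990, a2=2.445, a3=0.952, a0=4.387; τ=−ln(0.4925)/4.387=0.161 → t=1.628 > T=1.59: stop.
Read off M at T=1.59: 5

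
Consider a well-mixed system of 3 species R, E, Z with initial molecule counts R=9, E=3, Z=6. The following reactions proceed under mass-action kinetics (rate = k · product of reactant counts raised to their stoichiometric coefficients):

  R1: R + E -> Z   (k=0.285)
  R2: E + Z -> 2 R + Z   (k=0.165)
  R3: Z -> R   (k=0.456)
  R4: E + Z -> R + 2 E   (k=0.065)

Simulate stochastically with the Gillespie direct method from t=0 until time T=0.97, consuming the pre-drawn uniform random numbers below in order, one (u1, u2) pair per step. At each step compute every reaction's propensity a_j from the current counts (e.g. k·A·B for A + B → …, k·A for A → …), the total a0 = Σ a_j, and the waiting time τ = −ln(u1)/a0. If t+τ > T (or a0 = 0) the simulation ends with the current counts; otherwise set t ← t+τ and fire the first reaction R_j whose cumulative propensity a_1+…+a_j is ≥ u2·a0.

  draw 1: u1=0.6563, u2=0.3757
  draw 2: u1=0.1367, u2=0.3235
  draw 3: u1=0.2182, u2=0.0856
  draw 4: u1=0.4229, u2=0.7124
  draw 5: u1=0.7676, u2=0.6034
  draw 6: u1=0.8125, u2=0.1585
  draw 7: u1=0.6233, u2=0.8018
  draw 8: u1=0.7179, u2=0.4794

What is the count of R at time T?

R at T = 10

t=0.000: R=9 E=3 Z=6
Draw 1: a1=7.695, a2=2.970, a3=2.736, a4=1.170, a0=14.571; τ=−ln(0.6563)/14.571=0.029 → t=0.029; u2·a0=0.3757·14.571=5.474 ≤ a1=7.695 → R1 fires; R=8 E=2 Z=7
Draw 2: a1=4.560, a2=2.310, a3=3.192, a4=0.910, a0=10.972; τ=−ln(0.1367)/10.972=0.181 → t=0.210; u2·a0=0.3235·10.972=3.549 ≤ a1=4.560 → R1 fires; R=7 E=1 Z=8
Draw 3: a1=1.995, a2=1.320, a3=3.648, a4=0.520, a0=7.483; τ=−ln(0.2182)/7.483=0.203 → t=0.414; u2·a0=0.0856·7.483=0.641 ≤ a1=1.995 → R1 fires; R=6 E=0 Z=9
Draw 4: a1=0.000, a2=0.000, a3=4.104, a4=0.000, a0=4.104; τ=−ln(0.4229)/4.104=0.210 → t=0.623; u2·a0=0.7124·4.104=2.924; a1+a2=0.000 < 2.924 ≤ a1+…+a3=4.104 → R3 fires; R=7 E=0 Z=8
Draw 5: a1=0.000, a2=0.000, a3=3.648, a4=0.000, a0=3.648; τ=−ln(0.7676)/3.648=0.073 → t=0.696; u2·a0=0.6034·3.648=2.201; a1+a2=0.000 < 2.201 ≤ a1+…+a3=3.648 → R3 fires; R=8 E=0 Z=7
Draw 6: a1=0.000, a2=0.000, a3=3.192, a4=0.000, a0=3.192; τ=−ln(0.8125)/3.192=0.065 → t=0.761; u2·a0=0.1585·3.192=0.506; a1+a2=0.000 < 0.506 ≤ a1+…+a3=3.192 → R3 fires; R=9 E=0 Z=6
Draw 7: a1=0.000, a2=0.000, a3=2.736, a4=0.000, a0=2.736; τ=−ln(0.6233)/2.736=0.173 → t=0.934; u2·a0=0.8018·2.736=2.194; a1+a2=0.000 < 2.194 ≤ a1+…+a3=2.736 → R3 fires; R=10 E=0 Z=5
Draw 8: a1=0.000, a2=0.000, a3=2.280, a4=0.000, a0=2.280; τ=−ln(0.7179)/2.280=0.145 → t=1.079 > T=0.97: stop.
Read off R at T=0.97: 10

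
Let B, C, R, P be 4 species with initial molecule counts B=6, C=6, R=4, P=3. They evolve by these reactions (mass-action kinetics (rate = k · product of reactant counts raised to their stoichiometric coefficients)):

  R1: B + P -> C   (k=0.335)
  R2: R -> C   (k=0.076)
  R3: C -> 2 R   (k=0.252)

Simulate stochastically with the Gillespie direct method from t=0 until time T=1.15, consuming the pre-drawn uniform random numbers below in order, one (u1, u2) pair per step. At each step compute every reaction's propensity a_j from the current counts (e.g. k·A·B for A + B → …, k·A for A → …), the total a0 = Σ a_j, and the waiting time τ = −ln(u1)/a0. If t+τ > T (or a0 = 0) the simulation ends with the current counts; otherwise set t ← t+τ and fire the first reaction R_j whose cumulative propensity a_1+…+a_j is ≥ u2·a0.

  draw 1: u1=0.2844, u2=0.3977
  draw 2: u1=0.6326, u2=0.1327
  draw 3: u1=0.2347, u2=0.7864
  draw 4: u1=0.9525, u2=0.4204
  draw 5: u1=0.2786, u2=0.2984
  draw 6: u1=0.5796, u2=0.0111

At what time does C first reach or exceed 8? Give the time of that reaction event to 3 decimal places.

t=0.000: B=6 C=6 R=4 P=3
Draw 1: a1=6.030, a2=0.304, a3=1.512, a0=7.846; τ=−ln(0.2844)/7.846=0.160 → t=0.160; u2·a0=0.3977·7.846=3.120 ≤ a1=6.030 → R1 fires; B=5 C=7 R=4 P=2
Draw 2: a1=3.350, a2=0.304, a3=1.764, a0=5.418; τ=−ln(0.6326)/5.418=0.085 → t=0.245; u2·a0=0.1327·5.418=0.719 ≤ a1=3.350 → R1 fires; B=4 C=8 R=4 P=1
Draw 3: a1=1.340, a2=0.304, a3=2.016, a0=3.660; τ=−ln(0.2347)/3.660=0.396 → t=0.641; u2·a0=0.7864·3.660=2.878; a1+a2=1.644 < 2.878 ≤ a1+…+a3=3.660 → R3 fires; B=4 C=7 R=6 P=1
Draw 4: a1=1.340, a2=0.456, a3=1.764, a0=3.560; τ=−ln(0.9525)/3.560=0.014 → t=0.654; u2·a0=0.4204·3.560=1.497; a1=1.340 < 1.497 ≤ a1+a2=1.796 → R2 fires; B=4 C=8 R=5 P=1
Draw 5: a1=1.340, a2=0.380, a3=2.016, a0=3.736; τ=−ln(0.2786)/3.736=0.342 → t=0.997; u2·a0=0.2984·3.736=1.115 ≤ a1=1.340 → R1 fires; B=3 C=9 R=5 P=0
Draw 6: a1=0.000, a2=0.380, a3=2.268, a0=2.648; τ=−ln(0.5796)/2.648=0.206 → t=1.203 > T=1.15: stop.
C first becomes ≥ 8 when it reaches 8 at the event at t=0.245.

Threshold first reached at t = 0.245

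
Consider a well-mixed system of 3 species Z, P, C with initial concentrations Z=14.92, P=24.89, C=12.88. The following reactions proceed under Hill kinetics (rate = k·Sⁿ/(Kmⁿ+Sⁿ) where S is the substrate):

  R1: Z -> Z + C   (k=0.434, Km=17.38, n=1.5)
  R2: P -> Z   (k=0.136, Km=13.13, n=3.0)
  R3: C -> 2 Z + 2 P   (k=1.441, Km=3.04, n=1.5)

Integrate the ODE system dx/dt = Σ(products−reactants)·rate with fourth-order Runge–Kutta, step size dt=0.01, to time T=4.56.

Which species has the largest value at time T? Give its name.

RK4 with dt=0.01: 456 steps to T=4.56. Trajectory (selected grid times):
t=0.00: Z=14.92 P=24.89 C=12.88
t=0.51: Z=16.30 P=26.14 C=12.32
t=1.01: Z=17.63 P=27.36 C=11.79
t=1.52: Z=18.99 P=28.59 C=11.26
t=2.03: Z=20.34 P=29.81 C=10.74
t=2.53: Z=21.65 P=31.00 C=10.24
t=3.04: Z=22.97 P=32.19 C=9.74
t=3.55: Z=24.28 P=33.37 C=9.25
t=4.05: Z=25.55 P=34.51 C=8.79
t=4.56: Z=26.83 P=35.66 C=8.33
At T=4.56: Z=26.83 P=35.66 C=8.33; the largest is P.

Dominant species at T: P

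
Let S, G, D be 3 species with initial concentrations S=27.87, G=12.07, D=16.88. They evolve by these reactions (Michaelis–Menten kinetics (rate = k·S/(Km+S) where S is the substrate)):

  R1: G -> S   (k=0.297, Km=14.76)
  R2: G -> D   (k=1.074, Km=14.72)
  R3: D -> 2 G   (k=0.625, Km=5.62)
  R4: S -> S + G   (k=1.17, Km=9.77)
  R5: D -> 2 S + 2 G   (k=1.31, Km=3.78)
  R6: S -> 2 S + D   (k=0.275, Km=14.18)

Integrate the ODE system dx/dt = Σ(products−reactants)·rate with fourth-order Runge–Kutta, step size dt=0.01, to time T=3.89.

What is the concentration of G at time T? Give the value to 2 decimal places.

G at T = 24.38

RK4 with dt=0.01: 389 steps to T=3.89. Trajectory (selected grid times):
t=0.00: S=27.87 G=12.07 D=16.88
t=0.43: S=28.93 G=13.49 D=16.51
t=0.86: S=29.98 G=14.89 D=16.16
t=1.30: S=31.07 G=16.31 D=15.82
t=1.73: S=32.12 G=17.69 D=15.50
t=2.16: S=33.18 G=19.04 D=15.19
t=2.59: S=34.24 G=20.39 D=14.89
t=3.03: S=35.32 G=21.75 D=14.59
t=3.46: S=36.37 G=23.07 D=14.32
t=3.89: S=37.43 G=24.38 D=14.05
Read off G at T=3.89: 24.38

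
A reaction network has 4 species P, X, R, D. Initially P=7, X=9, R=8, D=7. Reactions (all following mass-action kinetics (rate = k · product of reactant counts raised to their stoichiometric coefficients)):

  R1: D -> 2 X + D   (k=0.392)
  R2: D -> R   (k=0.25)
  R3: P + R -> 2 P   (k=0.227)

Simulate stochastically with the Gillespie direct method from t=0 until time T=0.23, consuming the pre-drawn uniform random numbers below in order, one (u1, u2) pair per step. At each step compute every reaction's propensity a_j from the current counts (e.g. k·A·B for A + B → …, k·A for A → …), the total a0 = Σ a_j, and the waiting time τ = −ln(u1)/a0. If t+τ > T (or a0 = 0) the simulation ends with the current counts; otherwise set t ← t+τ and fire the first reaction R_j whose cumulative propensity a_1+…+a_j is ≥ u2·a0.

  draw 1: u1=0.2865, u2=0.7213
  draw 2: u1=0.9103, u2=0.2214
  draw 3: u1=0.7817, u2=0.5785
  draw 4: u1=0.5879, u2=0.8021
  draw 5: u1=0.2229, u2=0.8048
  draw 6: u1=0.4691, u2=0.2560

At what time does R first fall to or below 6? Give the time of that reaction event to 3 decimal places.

t=0.000: P=7 X=9 R=8 D=7
Draw 1: a1=2.744, a2=1.750, a3=12.712, a0=17.206; τ=−ln(0.2865)/17.206=0.073 → t=0.073; u2·a0=0.7213·17.206=12.411; a1+a2=4.494 < 12.411 ≤ a1+…+a3=17.206 → R3 fires; P=8 X=9 R=7 D=7
Draw 2: a1=2.744, a2=1.750, a3=12.712, a0=17.206; τ=−ln(0.9103)/17.206=0.005 → t=0.078; u2·a0=0.2214·17.206=3.809; a1=2.744 < 3.809 ≤ a1+a2=4.494 → R2 fires; P=8 X=9 R=8 D=6
Draw 3: a1=2.352, a2=1.500, a3=14.528, a0=18.380; τ=−ln(0.7817)/18.380=0.013 → t=0.092; u2·a0=0.5785·18.380=10.633; a1+a2=3.852 < 10.633 ≤ a1+…+a3=18.380 → R3 fires; P=9 X=9 R=7 D=6
Draw 4: a1=2.352, a2=1.500, a3=14.301, a0=18.153; τ=−ln(0.5879)/18.153=0.029 → t=0.121; u2·a0=0.8021·18.153=14.561; a1+a2=3.852 < 14.561 ≤ a1+…+a3=18.153 → R3 fires; P=10 X=9 R=6 D=6
Draw 5: a1=2.352, a2=1.500, a3=13.620, a0=17.472; τ=−ln(0.2229)/17.472=0.086 → t=0.207; u2·a0=0.8048·17.472=14.061; a1+a2=3.852 < 14.061 ≤ a1+…+a3=17.472 → R3 fires; P=11 X=9 R=5 D=6
Draw 6: a1=2.352, a2=1.500, a3=12.485, a0=16.337; τ=−ln(0.4691)/16.337=0.046 → t=0.253 > T=0.23: stop.
R first becomes ≤ 6 when it reaches 6 at the event at t=0.121.

Threshold first reached at t = 0.121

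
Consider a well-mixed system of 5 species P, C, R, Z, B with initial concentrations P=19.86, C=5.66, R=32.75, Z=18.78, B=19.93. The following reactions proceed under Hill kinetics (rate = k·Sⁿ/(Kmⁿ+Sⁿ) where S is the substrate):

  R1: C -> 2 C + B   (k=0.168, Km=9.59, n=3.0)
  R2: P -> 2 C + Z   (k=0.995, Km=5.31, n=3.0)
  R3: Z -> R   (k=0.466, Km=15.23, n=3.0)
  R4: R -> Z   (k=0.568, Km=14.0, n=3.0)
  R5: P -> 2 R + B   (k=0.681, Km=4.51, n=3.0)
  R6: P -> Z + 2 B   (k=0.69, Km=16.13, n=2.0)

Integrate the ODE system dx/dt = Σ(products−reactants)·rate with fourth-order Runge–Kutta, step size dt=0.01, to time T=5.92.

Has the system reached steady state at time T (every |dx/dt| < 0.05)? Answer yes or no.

RK4 with dt=0.01: 592 steps to T=5.92. Trajectory (selected grid times):
t=0.00: P=19.86 C=5.66 R=32.75 Z=18.78 B=19.93
t=0.66: P=18.51 C=6.97 R=33.50 Z=19.83 B=20.93
t=1.32: P=17.17 C=8.29 R=34.25 Z=20.86 B=21.91
t=1.97: P=15.88 C=9.59 R=34.99 Z=21.84 B=22.85
t=2.63: P=14.60 C=10.91 R=35.75 Z=22.80 B=23.78
t=3.29: P=13.35 C=12.22 R=36.50 Z=23.73 B=24.68
t=3.95: P=12.13 C=13.53 R=37.25 Z=24.63 B=25.54
t=4.60: P=10.97 C=14.79 R=37.98 Z=25.47 B=26.34
t=5.26: P=9.84 C=16.04 R=38.71 Z=26.29 B=27.11
t=5.92: P=8.77 C=17.24 R=39.42 Z=27.05 B=27.84
Rates at T: R1=0.1433, R2=0.8145, R3=0.3955, R4=0.5436, R5=0.5996, R6=0.1576
dx/dt at T (Σ net stoichiometry × rate): P=-1.5716, C=+1.7723, R=+1.0510, Z=+1.1202, B=+1.0580
Largest |dx/dt| is |+1.7723| (C) ≥ 0.05 → not steady.

Steady state at T: no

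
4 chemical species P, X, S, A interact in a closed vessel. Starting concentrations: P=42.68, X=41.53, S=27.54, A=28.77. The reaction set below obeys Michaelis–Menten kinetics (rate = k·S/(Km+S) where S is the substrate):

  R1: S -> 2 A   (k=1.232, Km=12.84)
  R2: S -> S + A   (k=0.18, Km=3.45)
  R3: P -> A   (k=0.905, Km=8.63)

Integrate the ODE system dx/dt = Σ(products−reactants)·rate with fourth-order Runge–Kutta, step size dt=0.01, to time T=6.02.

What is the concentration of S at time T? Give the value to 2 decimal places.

RK4 with dt=0.01: 602 steps to T=6.02. Trajectory (selected grid times):
t=0.00: P=42.68 X=41.53 S=27.54 A=28.77
t=0.67: P=42.18 X=41.53 S=26.98 A=30.50
t=1.34: P=41.67 X=41.53 S=26.42 A=32.23
t=2.01: P=41.17 X=41.53 S=25.87 A=33.94
t=2.68: P=40.67 X=41.53 S=25.32 A=35.65
t=3.34: P=40.18 X=41.53 S=24.78 A=37.32
t=4.01: P=39.68 X=41.53 S=24.24 A=39.01
t=4.68: P=39.18 X=41.53 S=23.70 A=40.69
t=5.35: P=38.69 X=41.53 S=23.17 A=42.35
t=6.02: P=38.19 X=41.53 S=22.64 A=44.01
Read off S at T=6.02: 22.64

S at T = 22.64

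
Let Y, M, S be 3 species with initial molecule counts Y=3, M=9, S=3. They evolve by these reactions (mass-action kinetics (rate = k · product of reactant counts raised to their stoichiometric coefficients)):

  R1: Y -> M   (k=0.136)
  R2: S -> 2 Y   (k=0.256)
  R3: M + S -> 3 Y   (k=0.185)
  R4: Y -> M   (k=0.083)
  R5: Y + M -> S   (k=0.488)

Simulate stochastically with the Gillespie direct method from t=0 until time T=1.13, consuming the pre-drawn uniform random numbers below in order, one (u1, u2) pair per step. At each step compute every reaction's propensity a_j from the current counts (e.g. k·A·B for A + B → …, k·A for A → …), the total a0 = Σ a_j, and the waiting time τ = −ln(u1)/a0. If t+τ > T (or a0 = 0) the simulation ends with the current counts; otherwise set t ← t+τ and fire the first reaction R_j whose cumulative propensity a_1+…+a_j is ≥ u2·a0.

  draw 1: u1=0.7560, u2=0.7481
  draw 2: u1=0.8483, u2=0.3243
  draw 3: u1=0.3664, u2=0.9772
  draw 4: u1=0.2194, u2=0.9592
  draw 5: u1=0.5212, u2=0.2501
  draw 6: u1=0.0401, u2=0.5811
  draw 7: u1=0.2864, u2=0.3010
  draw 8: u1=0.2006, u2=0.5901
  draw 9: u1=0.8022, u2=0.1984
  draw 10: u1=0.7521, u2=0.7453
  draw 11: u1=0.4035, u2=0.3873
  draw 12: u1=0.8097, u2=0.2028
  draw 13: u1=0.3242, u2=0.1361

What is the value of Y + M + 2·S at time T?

Check how each reaction changes W = Y + M + 2·S (weight of products minus weight of reactants):
R1: Y -> M: (1·1) − (1·1) = 1 − 1 = 0
R2: S -> 2 Y: (1·2) − (2·1) = 2 − 2 = 0
R3: M + S -> 3 Y: (1·3) − (1·1 + 2·1) = 3 − 3 = 0
R4: Y -> M: (1·1) − (1·1) = 1 − 1 = 0
R5: Y + M -> S: (2·1) − (1·1 + 1·1) = 2 − 2 = 0
Every reaction leaves W unchanged, so W is conserved and no simulation is needed: W(T) = W(0) = 3 + 9 + 2·3 = 18

Value at T = 18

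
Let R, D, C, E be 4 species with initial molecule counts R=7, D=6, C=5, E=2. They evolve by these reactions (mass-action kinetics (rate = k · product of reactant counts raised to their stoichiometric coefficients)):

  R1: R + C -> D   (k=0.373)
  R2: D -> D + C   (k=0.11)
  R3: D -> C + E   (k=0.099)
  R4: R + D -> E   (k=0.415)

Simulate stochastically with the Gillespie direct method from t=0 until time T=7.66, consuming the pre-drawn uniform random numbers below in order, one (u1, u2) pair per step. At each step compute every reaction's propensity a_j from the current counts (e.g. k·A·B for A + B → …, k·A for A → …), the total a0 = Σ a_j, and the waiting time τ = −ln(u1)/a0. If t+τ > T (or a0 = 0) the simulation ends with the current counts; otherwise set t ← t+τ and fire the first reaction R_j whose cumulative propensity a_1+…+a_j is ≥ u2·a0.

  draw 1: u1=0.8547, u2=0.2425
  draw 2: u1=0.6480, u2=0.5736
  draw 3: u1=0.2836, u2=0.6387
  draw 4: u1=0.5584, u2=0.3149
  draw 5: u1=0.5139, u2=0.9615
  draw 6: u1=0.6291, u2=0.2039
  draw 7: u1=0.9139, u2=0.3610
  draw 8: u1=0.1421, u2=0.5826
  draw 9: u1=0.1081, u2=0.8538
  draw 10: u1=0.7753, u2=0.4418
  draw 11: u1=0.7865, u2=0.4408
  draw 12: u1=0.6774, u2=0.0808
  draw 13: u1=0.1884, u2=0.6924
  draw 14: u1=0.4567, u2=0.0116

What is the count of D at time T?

t=0.000: R=7 D=6 C=5 E=2
Draw 1: a1=13.055, a2=0.660, a3=0.594, a4=17.430, a0=31.739; τ=−ln(0.8547)/31.739=0.005 → t=0.005; u2·a0=0.2425·31.739=7.697 ≤ a1=13.055 → R1 fires; R=6 D=7 C=4 E=2
Draw 2: a1=8.952, a2=0.770, a3=0.693, a4=17.430, a0=27.845; τ=−ln(0.6480)/27.845=0.016 → t=0.021; u2·a0=0.5736·27.845=15.972; a1+…+a3=10.415 < 15.972 ≤ a1+…+a4=27.845 → R4 fires; R=5 D=6 C=4 E=3
Draw 3: a1=7.460, a2=0.660, a3=0.594, a4=12.450, a0=21.164; τ=−ln(0.2836)/21.164=0.060 → t=0.080; u2·a0=0.6387·21.164=13.517; a1+…+a3=8.714 < 13.517 ≤ a1+…+a4=21.164 → R4 fires; R=4 D=5 C=4 E=4
Draw 4: a1=5.968, a2=0.550, a3=0.495, a4=8.300, a0=15.313; τ=−ln(0.5584)/15.313=0.038 → t=0.118; u2·a0=0.3149·15.313=4.822 ≤ a1=5.968 → R1 fires; R=3 D=6 C=3 E=4
Draw 5: a1=3.357, a2=0.660, a3=0.594, a4=7.470, a0=12.081; τ=−ln(0.5139)/12.081=0.055 → t=0.173; u2·a0=0.9615·12.081=11.616; a1+…+a3=4.611 < 11.616 ≤ a1+…+a4=12.081 → R4 fires; R=2 D=5 C=3 E=5
Draw 6: a1=2.238, a2=0.550, a3=0.495, a4=4.150, a0=7.433; τ=−ln(0.6291)/7.433=0.062 → t=0.236; u2·a0=0.2039·7.433=1.516 ≤ a1=2.238 → R1 fires; R=1 D=6 C=2 E=5
Draw 7: a1=0.746, a2=0.660, a3=0.594, a4=2.490, a0=4.490; τ=−ln(0.9139)/4.490=0.020 → t=0.256; u2·a0=0.3610·4.490=1.621; a1+a2=1.406 < 1.621 ≤ a1+…+a3=2.000 → R3 fires; R=1 D=5 C=3 E=6
Draw 8: a1=1.119, a2=0.550, a3=0.495, a4=2.075, a0=4.239; τ=−ln(0.1421)/4.239=0.460 → t=0.716; u2·a0=0.5826·4.239=2.470; a1+…+a3=2.164 < 2.470 ≤ a1+…+a4=4.239 → R4 fires; R=0 D=4 C=3 E=7
Draw 9: a1=0.000, a2=0.440, a3=0.396, a4=0.000, a0=0.836; τ=−ln(0.1081)/0.836=2.661 → t=3.377; u2·a0=0.8538·0.836=0.714; a1+a2=0.440 < 0.714 ≤ a1+…+a3=0.836 → R3 fires; R=0 D=3 C=4 E=8
Draw 10: a1=0.000, a2=0.330, a3=0.297, a4=0.000, a0=0.627; τ=−ln(0.7753)/0.627=0.406 → t=3.783; u2·a0=0.4418·0.627=0.277; a1=0.000 < 0.277 ≤ a1+a2=0.330 → R2 fires; R=0 D=3 C=5 E=8
Draw 11: a1=0.000, a2=0.330, a3=0.297, a4=0.000, a0=0.627; τ=−ln(0.7865)/0.627=0.383 → t=4.166; u2·a0=0.4408·0.627=0.276; a1=0.000 < 0.276 ≤ a1+a2=0.330 → R2 fires; R=0 D=3 C=6 E=8
Draw 12: a1=0.000, a2=0.330, a3=0.297, a4=0.000, a0=0.627; τ=−ln(0.6774)/0.627=0.621 → t=4.787; u2·a0=0.0808·0.627=0.051; a1=0.000 < 0.051 ≤ a1+a2=0.330 → R2 fires; R=0 D=3 C=7 E=8
Draw 13: a1=0.000, a2=0.330, a3=0.297, a4=0.000, a0=0.627; τ=−ln(0.1884)/0.627=2.662 → t=7.449; u2·a0=0.6924·0.627=0.434; a1+a2=0.330 < 0.434 ≤ a1+…+a3=0.627 → R3 fires; R=0 D=2 C=8 E=9
Draw 14: a1=0.000, a2=0.220, a3=0.198, a4=0.000, a0=0.418; τ=−ln(0.4567)/0.418=1.875 → t=9.324 > T=7.66: stop.
Read off D at T=7.66: 2

D at T = 2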